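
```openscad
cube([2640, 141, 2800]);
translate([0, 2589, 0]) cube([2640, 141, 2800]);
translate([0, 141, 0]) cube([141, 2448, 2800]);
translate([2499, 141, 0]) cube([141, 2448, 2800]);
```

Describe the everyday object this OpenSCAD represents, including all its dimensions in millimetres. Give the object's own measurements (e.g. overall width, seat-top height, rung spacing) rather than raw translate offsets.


The wall frame of a small rectangular building: four walls, each 2800 mm tall and 141 mm thick, enclosing a footprint 2640 mm (x) by 2730 mm (y) outside-to-outside, with no floor or roof. The front and back walls (the −y and +y sides) span the full width; the two side walls fit between them.


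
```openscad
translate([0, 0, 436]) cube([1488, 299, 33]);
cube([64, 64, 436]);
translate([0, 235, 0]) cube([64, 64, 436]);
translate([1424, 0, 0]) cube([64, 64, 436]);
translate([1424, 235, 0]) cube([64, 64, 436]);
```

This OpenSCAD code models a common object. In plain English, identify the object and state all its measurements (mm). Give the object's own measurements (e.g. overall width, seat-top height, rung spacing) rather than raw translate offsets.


A long wooden bench with a 1488 mm (x) × 299 mm (y) seat, 33 mm thick, its top surface 469 mm above the floor. Four 64 mm square legs at the seat corners, flush with the edges, run from z = 0 to the seat underside.


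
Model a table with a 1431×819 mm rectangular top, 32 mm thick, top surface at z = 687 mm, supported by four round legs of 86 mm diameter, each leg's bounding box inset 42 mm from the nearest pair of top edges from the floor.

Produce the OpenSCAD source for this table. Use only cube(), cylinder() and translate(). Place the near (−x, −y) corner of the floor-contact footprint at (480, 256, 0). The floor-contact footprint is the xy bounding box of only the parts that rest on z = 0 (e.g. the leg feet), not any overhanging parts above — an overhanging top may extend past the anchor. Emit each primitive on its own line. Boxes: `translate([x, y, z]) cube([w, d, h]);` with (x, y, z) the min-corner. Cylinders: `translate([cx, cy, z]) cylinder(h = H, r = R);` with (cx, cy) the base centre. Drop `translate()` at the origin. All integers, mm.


// leg_h = 687 - 32 = 655
translate([438, 214, 655]) cube([1431, 819, 32]);
translate([523, 299, 0]) cylinder(h = 655, r = 43);
translate([1784, 299, 0]) cylinder(h = 655, r = 43);
translate([523, 948, 0]) cylinder(h = 655, r = 43);
translate([1784, 948, 0]) cylinder(h = 655, r = 43);


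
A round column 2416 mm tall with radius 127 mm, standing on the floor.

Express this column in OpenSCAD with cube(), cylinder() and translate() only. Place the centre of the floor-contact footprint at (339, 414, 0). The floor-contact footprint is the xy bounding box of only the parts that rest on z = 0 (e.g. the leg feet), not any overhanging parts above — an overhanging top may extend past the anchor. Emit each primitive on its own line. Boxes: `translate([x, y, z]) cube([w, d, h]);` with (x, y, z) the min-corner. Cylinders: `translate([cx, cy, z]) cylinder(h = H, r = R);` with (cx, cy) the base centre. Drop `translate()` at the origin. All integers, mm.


translate([339, 414, 0]) cylinder(h = 2416, r = 127);


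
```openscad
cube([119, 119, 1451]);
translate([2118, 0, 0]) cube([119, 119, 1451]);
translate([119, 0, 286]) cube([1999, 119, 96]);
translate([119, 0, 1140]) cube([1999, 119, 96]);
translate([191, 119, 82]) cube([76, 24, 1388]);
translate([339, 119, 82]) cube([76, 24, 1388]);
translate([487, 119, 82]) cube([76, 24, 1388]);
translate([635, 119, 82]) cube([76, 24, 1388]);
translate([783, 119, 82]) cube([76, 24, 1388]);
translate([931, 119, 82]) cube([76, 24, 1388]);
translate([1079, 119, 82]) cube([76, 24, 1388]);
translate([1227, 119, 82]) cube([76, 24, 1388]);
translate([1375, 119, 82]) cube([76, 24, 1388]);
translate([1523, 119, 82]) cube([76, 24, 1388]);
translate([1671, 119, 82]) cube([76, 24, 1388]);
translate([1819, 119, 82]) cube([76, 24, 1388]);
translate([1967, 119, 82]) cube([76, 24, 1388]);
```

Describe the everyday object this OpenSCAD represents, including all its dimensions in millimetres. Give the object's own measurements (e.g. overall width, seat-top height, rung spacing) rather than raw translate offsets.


A fence section. Two 119×119 mm posts, 1451 mm tall, stand on the floor with a clear span of 1999 mm between their inner faces. Two horizontal rails of 119×96 mm section span the gap between the posts with their undersides at z = 286 mm and z = 1140 mm, flush with the posts' −y face. 13 pickets, each 76 mm wide, 24 mm thick and 1388 mm tall, are fixed to the +y face of the rails with their bottoms at z = 82 mm, spaced across the span with a 72 mm gap after the −x post and between neighbouring pickets, with 75 mm left before the +x post.


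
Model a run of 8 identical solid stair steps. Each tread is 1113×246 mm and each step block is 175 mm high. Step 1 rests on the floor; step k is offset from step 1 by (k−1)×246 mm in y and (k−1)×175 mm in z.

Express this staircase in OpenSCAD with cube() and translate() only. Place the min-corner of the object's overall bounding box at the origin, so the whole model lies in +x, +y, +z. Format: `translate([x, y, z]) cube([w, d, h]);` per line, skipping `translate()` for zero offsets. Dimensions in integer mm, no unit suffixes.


cube([1113, 246, 175]);
translate([0, 246, 175]) cube([1113, 246, 175]);
translate([0, 492, 350]) cube([1113, 246, 175]);
translate([0, 738, 525]) cube([1113, 246, 175]);
translate([0, 984, 700]) cube([1113, 246, 175]);
translate([0, 1230, 875]) cube([1113, 246, 175]);
translate([0, 1476, 1050]) cube([1113, 246, 175]);
translate([0, 1722, 1225]) cube([1113, 246, 175]);


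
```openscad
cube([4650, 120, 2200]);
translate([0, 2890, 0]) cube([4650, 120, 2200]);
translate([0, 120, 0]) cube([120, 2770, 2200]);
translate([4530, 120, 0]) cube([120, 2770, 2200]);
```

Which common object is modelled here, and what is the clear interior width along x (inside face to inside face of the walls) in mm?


A house (or room) frame. The interior width is 4410 mm.

Four 2200 mm walls enclosing a rectangle with no floor or roof — a room or house frame. Outside width is 4650 mm and wall thickness is 120 mm, so the interior width is 4650 − 2 × 120 = 4410 mm.


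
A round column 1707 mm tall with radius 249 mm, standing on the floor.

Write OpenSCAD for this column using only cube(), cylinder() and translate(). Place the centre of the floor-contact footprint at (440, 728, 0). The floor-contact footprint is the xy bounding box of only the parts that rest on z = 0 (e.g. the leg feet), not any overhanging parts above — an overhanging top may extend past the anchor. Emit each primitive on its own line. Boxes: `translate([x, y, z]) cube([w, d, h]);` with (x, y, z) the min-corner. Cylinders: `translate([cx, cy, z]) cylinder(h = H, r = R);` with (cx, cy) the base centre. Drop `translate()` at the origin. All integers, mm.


translate([440, 728, 0]) cylinder(h = 1707, r = 249);


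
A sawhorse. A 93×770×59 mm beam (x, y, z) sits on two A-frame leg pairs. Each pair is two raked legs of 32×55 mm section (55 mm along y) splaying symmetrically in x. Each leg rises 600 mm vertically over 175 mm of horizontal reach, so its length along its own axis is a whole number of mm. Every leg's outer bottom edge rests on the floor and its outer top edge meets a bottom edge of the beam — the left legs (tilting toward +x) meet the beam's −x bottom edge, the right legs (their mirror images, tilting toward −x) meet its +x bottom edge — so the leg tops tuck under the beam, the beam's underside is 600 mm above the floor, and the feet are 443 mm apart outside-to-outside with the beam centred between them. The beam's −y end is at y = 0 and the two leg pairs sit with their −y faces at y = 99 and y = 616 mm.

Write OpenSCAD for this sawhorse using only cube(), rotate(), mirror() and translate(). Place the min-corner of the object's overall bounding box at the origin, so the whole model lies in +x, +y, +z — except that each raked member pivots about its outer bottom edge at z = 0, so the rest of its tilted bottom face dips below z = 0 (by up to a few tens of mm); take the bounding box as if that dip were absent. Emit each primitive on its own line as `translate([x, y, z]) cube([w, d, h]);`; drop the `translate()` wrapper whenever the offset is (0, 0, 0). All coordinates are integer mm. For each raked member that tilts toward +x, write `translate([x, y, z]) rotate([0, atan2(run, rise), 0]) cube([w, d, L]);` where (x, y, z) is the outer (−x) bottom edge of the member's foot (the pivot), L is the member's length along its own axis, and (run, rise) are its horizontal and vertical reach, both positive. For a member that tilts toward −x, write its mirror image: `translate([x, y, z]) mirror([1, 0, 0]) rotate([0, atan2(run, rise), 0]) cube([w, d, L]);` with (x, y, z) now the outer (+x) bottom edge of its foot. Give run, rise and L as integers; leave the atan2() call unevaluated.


translate([175, 0, 600]) cube([93, 770, 59]);
translate([0, 99, 0]) rotate([0, atan2(175, 600), 0]) cube([32, 55, 625]);
translate([443, 99, 0]) mirror([1, 0, 0]) rotate([0, atan2(175, 600), 0]) cube([32, 55, 625]);
translate([0, 616, 0]) rotate([0, atan2(175, 600), 0]) cube([32, 55, 625]);
translate([443, 616, 0]) mirror([1, 0, 0]) rotate([0, atan2(175, 600), 0]) cube([32, 55, 625]);


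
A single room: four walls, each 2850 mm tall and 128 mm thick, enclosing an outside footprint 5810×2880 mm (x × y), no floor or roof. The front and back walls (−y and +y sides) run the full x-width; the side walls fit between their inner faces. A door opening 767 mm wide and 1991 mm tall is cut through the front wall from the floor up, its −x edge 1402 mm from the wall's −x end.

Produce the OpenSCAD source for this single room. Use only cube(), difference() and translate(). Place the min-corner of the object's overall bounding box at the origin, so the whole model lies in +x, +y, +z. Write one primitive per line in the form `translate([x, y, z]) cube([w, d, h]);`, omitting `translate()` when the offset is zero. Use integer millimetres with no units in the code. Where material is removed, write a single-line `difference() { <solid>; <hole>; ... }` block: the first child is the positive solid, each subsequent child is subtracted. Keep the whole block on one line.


difference() { cube([5810, 128, 2850]); translate([1402, 0, 0]) cube([767, 128, 1991]); }
translate([0, 2752, 0]) cube([5810, 128, 2850]);
translate([0, 128, 0]) cube([128, 2624, 2850]);
translate([5682, 128, 0]) cube([128, 2624, 2850]);


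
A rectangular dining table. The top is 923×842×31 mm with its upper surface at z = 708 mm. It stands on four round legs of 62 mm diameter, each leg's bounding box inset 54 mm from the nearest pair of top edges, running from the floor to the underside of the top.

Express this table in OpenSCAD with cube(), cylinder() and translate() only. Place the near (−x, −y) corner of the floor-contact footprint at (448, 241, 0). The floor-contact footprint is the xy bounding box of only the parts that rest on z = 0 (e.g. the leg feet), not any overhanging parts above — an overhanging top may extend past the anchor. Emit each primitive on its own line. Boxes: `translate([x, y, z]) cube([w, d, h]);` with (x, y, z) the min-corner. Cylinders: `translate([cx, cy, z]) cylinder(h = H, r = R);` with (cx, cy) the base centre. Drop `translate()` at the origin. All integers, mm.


// leg_h = 708 - 31 = 677
translate([394, 187, 677]) cube([923, 842, 31]);
translate([479, 272, 0]) cylinder(h = 677, r = 31);
translate([1232, 272, 0]) cylinder(h = 677, r = 31);
translate([479, 944, 0]) cylinder(h = 677, r = 31);
translate([1232, 944, 0]) cylinder(h = 677, r = 31);


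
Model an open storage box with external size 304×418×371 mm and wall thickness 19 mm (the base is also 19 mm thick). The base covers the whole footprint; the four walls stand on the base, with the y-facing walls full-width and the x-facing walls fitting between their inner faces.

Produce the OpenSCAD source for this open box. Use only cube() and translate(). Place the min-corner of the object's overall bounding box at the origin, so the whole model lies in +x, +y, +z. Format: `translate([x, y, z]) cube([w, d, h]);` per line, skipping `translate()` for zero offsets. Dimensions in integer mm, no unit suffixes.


cube([304, 418, 19]);
translate([0, 0, 19]) cube([304, 19, 352]);
translate([0, 399, 19]) cube([304, 19, 352]);
translate([0, 19, 19]) cube([19, 380, 352]);
translate([285, 19, 19]) cube([19, 380, 352]);


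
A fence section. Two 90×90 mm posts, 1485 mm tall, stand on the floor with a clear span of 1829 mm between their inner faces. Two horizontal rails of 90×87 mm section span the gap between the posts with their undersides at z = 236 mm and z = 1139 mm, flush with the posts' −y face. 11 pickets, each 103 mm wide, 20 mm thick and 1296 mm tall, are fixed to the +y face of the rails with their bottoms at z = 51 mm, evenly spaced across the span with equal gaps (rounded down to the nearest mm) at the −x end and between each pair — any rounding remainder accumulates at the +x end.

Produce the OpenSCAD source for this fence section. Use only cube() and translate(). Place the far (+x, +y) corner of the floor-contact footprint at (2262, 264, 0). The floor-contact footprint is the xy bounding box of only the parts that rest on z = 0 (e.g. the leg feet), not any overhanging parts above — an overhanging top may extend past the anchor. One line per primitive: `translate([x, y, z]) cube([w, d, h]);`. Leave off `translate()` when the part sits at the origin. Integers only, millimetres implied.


translate([253, 174, 0]) cube([90, 90, 1485]);
translate([2172, 174, 0]) cube([90, 90, 1485]);
translate([343, 174, 236]) cube([1829, 90, 87]);
translate([343, 174, 1139]) cube([1829, 90, 87]);
translate([401, 264, 51]) cube([103, 20, 1296]);
translate([562, 264, 51]) cube([103, 20, 1296]);
translate([723, 264, 51]) cube([103, 20, 1296]);
translate([884, 264, 51]) cube([103, 20, 1296]);
translate([1045, 264, 51]) cube([103, 20, 1296]);
translate([1206, 264, 51]) cube([103, 20, 1296]);
translate([1367, 264, 51]) cube([103, 20, 1296]);
translate([1528, 264, 51]) cube([103, 20, 1296]);
translate([1689, 264, 51]) cube([103, 20, 1296]);
translate([1850, 264, 51]) cube([103, 20, 1296]);
translate([2011, 264, 51]) cube([103, 20, 1296]);


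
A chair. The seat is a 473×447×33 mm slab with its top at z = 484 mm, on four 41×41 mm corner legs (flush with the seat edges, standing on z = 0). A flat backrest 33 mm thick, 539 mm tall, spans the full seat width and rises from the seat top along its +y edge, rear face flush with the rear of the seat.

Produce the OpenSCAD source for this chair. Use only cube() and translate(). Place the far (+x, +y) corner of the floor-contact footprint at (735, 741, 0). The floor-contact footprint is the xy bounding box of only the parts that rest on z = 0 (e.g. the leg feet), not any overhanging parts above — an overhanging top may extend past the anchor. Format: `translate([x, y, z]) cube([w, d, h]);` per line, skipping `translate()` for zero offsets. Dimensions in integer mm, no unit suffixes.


// leg_h = 484 - 33 = 451
translate([262, 294, 451]) cube([473, 447, 33]);
translate([262, 294, 0]) cube([41, 41, 451]);
translate([694, 294, 0]) cube([41, 41, 451]);
translate([262, 700, 0]) cube([41, 41, 451]);
translate([694, 700, 0]) cube([41, 41, 451]);
translate([262, 708, 484]) cube([473, 33, 539]);


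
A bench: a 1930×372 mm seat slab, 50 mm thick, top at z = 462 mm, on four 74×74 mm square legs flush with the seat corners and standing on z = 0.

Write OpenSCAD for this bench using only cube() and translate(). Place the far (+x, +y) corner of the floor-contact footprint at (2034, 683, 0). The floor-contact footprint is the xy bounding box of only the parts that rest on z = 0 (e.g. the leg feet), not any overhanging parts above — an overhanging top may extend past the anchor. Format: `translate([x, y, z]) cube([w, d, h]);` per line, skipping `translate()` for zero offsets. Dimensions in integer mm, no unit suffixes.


// leg_h = 462 − 50 = 412
translate([104, 311, 412]) cube([1930, 372, 50]);
translate([104, 311, 0]) cube([74, 74, 412]);
translate([104, 609, 0]) cube([74, 74, 412]);
translate([1960, 311, 0]) cube([74, 74, 412]);
translate([1960, 609, 0]) cube([74, 74, 412]);


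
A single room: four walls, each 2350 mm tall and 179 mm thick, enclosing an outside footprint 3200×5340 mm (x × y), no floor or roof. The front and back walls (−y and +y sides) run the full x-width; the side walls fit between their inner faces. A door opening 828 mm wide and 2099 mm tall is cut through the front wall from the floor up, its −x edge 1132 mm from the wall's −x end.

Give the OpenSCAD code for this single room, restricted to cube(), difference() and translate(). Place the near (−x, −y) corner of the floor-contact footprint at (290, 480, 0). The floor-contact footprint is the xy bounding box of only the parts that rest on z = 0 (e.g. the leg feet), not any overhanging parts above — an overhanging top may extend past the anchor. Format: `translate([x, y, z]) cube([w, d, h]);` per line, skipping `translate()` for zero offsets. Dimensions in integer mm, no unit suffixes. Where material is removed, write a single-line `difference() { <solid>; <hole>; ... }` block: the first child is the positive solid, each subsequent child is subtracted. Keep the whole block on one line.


difference() { translate([290, 480, 0]) cube([3200, 179, 2350]); translate([1422, 480, 0]) cube([828, 179, 2099]); }
translate([290, 5641, 0]) cube([3200, 179, 2350]);
translate([290, 659, 0]) cube([179, 4982, 2350]);
translate([3311, 659, 0]) cube([179, 4982, 2350]);


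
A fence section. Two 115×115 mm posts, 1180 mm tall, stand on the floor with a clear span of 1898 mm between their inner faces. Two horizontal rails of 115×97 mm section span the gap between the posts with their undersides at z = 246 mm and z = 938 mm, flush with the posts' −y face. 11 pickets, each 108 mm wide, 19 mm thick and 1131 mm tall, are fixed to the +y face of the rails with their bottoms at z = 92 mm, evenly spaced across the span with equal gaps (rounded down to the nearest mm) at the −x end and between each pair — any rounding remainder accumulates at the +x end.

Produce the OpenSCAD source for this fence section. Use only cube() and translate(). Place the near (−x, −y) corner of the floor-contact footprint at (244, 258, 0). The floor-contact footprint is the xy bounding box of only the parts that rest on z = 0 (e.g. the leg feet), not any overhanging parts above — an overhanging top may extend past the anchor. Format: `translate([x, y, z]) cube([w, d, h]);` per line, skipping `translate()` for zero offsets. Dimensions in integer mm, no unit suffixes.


translate([244, 258, 0]) cube([115, 115, 1180]);
translate([2257, 258, 0]) cube([115, 115, 1180]);
translate([359, 258, 246]) cube([1898, 115, 97]);
translate([359, 258, 938]) cube([1898, 115, 97]);
translate([418, 373, 92]) cube([108, 19, 1131]);
translate([585, 373, 92]) cube([108, 19, 1131]);
translate([752, 373, 92]) cube([108, 19, 1131]);
translate([919, 373, 92]) cube([108, 19, 1131]);
translate([1086, 373, 92]) cube([108, 19, 1131]);
translate([1253, 373, 92]) cube([108, 19, 1131]);
translate([1420, 373, 92]) cube([108, 19, 1131]);
translate([1587, 373, 92]) cube([108, 19, 1131]);
translate([1754, 373, 92]) cube([108, 19, 1131]);
translate([1921, 373, 92]) cube([108, 19, 1131]);
translate([2088, 373, 92]) cube([108, 19, 1131]);


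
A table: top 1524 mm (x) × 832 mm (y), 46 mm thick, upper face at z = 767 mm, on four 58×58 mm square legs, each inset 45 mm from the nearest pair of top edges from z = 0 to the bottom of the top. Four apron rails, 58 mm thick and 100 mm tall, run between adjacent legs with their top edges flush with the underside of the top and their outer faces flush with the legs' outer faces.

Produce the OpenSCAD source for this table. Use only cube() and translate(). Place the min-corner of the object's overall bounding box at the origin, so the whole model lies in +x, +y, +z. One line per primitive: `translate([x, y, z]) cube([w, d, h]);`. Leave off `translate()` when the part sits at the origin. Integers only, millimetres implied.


translate([0, 0, 721]) cube([1524, 832, 46]);
translate([45, 45, 0]) cube([58, 58, 721]);
translate([1421, 45, 0]) cube([58, 58, 721]);
translate([45, 729, 0]) cube([58, 58, 721]);
translate([1421, 729, 0]) cube([58, 58, 721]);
translate([103, 45, 621]) cube([1318, 58, 100]);
translate([103, 729, 621]) cube([1318, 58, 100]);
translate([45, 103, 621]) cube([58, 626, 100]);
translate([1421, 103, 621]) cube([58, 626, 100]);


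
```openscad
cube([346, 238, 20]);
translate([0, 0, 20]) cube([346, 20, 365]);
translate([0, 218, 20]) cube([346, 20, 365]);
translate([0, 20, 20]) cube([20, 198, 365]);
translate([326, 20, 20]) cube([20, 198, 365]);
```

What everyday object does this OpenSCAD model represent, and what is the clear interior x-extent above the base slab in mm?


An open box. The internal width is 306 mm.

A 346×238 base slab with four walls standing on it — an open box. The base is 346 mm wide and the walls are 20 mm thick, so the internal width is 346 − 2 × 20 = 306 mm.


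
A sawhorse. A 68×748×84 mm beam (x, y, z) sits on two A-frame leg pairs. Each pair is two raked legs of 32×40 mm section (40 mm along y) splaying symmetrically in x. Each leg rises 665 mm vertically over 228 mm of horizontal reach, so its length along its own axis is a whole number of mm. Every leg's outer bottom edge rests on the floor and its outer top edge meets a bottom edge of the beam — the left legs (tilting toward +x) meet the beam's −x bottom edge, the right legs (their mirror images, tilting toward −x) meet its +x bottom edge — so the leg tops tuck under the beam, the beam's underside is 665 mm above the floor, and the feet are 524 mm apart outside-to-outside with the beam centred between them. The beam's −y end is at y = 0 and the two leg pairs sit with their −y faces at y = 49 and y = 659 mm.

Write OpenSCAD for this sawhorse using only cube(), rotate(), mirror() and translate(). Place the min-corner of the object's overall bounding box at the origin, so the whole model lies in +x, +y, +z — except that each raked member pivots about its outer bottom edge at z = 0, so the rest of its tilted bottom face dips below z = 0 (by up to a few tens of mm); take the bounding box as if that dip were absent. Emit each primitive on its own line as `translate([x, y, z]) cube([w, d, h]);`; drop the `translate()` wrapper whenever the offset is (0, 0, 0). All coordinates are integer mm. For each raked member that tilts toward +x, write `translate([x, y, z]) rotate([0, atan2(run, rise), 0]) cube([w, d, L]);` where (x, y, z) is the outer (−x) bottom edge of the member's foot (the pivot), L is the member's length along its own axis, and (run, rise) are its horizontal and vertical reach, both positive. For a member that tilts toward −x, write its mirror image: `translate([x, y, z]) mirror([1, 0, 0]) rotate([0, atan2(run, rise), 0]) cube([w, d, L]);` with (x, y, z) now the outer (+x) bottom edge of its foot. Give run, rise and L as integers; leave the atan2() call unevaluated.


translate([228, 0, 665]) cube([68, 748, 84]);
translate([0, 49, 0]) rotate([0, atan2(228, 665), 0]) cube([32, 40, 703]);
translate([524, 49, 0]) mirror([1, 0, 0]) rotate([0, atan2(228, 665), 0]) cube([32, 40, 703]);
translate([0, 659, 0]) rotate([0, atan2(228, 665), 0]) cube([32, 40, 703]);
translate([524, 659, 0]) mirror([1, 0, 0]) rotate([0, atan2(228, 665), 0]) cube([32, 40, 703]);


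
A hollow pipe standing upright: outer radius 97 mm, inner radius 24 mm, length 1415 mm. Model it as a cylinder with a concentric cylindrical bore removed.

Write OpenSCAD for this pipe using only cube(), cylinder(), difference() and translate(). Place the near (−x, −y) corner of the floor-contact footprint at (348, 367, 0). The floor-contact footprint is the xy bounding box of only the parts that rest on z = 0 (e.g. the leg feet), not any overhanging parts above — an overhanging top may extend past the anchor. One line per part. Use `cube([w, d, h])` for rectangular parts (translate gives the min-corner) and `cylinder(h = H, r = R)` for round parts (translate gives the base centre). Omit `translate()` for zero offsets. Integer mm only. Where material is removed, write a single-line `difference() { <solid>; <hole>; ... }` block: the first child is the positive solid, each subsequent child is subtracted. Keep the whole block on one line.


difference() { translate([445, 464, 0]) cylinder(h = 1415, r = 97); translate([445, 464, 0]) cylinder(h = 1415, r = 24); }


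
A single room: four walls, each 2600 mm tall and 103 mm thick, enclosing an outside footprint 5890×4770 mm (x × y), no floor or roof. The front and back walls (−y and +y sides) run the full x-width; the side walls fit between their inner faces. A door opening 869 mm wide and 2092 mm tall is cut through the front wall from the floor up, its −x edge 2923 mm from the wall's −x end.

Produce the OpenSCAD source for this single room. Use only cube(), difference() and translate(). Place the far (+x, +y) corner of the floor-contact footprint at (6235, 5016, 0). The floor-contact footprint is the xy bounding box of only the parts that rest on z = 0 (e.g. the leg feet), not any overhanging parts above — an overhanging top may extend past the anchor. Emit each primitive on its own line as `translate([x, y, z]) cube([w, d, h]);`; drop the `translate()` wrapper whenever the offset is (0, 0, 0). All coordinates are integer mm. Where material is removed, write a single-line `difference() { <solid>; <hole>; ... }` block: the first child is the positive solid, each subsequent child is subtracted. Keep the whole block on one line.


difference() { translate([345, 246, 0]) cube([5890, 103, 2600]); translate([3268, 246, 0]) cube([869, 103, 2092]); }
translate([345, 4913, 0]) cube([5890, 103, 2600]);
translate([345, 349, 0]) cube([103, 4564, 2600]);
translate([6132, 349, 0]) cube([103, 4564, 2600]);


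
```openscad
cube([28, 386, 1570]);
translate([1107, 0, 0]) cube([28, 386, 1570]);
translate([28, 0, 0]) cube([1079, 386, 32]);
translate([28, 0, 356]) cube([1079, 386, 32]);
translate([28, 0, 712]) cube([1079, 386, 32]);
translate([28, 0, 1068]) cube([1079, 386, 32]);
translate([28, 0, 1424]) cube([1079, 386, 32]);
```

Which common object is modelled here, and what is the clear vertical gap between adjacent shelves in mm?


A bookshelf. The clear shelf gap is 324 mm.

Two tall side panels with 5 horizontal boards between them — a bookshelf. The first two shelf undersides are at z = 0 and z = 356; with shelf thickness 32, the clear gap is 356 − 0 − 32 = 324 mm.


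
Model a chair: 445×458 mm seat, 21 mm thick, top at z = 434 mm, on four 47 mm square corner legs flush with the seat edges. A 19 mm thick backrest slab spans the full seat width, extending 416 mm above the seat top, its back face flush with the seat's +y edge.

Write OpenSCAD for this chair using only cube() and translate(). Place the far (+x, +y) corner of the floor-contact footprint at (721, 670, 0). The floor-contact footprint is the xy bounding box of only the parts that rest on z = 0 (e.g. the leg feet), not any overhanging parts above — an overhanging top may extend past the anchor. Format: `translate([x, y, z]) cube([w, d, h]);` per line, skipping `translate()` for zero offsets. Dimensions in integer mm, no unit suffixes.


translate([276, 212, 413]) cube([445, 458, 21]);
translate([276, 212, 0]) cube([47, 47, 413]);
translate([674, 212, 0]) cube([47, 47, 413]);
translate([276, 623, 0]) cube([47, 47, 413]);
translate([674, 623, 0]) cube([47, 47, 413]);
translate([276, 651, 434]) cube([445, 19, 416]);


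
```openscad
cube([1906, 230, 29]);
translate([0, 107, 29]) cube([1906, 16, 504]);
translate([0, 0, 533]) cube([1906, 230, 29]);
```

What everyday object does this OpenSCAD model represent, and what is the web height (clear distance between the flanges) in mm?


An I-beam. The web height is 504 mm.

Two wide flanges with a thin centred web — an I-beam. Overall 562 mm minus two 29 mm flanges gives a web of 562 − 2·29 = 504 mm.


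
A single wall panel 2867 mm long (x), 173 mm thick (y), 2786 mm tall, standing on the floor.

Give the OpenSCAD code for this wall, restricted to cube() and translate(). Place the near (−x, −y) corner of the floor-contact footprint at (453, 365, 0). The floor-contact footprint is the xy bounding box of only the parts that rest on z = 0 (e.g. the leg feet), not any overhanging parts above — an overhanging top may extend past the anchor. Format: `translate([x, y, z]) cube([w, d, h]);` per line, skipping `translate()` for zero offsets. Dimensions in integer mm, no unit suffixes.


translate([453, 365, 0]) cube([2867, 173, 2786]);


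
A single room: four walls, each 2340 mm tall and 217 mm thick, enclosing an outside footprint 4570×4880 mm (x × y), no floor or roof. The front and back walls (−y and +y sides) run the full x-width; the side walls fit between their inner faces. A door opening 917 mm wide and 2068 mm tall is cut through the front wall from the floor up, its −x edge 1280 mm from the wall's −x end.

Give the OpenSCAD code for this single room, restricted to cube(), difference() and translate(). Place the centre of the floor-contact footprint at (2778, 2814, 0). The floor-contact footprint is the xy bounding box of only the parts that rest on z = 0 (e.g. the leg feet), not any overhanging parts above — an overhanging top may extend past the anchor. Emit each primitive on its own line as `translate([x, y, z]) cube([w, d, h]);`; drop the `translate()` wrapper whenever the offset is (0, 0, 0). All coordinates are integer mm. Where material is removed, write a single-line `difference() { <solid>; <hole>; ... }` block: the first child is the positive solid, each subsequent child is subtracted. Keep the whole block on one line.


difference() { translate([493, 374, 0]) cube([4570, 217, 2340]); translate([1773, 374, 0]) cube([917, 217, 2068]); }
translate([493, 5037, 0]) cube([4570, 217, 2340]);
translate([493, 591, 0]) cube([217, 4446, 2340]);
translate([4846, 591, 0]) cube([217, 4446, 2340]);


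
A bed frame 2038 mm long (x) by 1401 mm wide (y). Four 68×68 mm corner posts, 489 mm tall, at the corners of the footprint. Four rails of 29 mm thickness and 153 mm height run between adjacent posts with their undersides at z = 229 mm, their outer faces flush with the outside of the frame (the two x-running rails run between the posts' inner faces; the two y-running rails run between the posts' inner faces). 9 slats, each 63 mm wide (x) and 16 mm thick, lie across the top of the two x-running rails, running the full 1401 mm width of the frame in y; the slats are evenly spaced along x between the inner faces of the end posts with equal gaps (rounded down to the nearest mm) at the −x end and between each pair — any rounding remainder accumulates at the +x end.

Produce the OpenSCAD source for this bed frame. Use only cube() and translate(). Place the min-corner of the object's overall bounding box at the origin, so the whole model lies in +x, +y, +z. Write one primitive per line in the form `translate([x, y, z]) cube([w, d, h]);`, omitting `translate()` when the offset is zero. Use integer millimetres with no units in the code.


cube([68, 68, 489]);
translate([0, 1333, 0]) cube([68, 68, 489]);
translate([1970, 0, 0]) cube([68, 68, 489]);
translate([1970, 1333, 0]) cube([68, 68, 489]);
translate([68, 0, 229]) cube([1902, 29, 153]);
translate([68, 1372, 229]) cube([1902, 29, 153]);
translate([0, 68, 229]) cube([29, 1265, 153]);
translate([2009, 68, 229]) cube([29, 1265, 153]);
translate([201, 0, 382]) cube([63, 1401, 16]);
translate([397, 0, 382]) cube([63, 1401, 16]);
translate([593, 0, 382]) cube([63, 1401, 16]);
translate([789, 0, 382]) cube([63, 1401, 16]);
translate([985, 0, 382]) cube([63, 1401, 16]);
translate([1181, 0, 382]) cube([63, 1401, 16]);
translate([1377, 0, 382]) cube([63, 1401, 16]);
translate([1573, 0, 382]) cube([63, 1401, 16]);
translate([1769, 0, 382]) cube([63, 1401, 16]);


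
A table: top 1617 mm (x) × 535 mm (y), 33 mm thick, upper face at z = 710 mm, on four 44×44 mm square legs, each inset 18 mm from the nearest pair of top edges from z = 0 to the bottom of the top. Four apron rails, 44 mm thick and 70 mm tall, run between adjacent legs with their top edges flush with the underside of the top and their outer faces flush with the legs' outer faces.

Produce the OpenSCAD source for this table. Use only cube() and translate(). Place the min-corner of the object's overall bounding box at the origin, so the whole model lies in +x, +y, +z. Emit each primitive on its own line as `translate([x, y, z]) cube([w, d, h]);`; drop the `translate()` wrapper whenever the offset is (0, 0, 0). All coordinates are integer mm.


translate([0, 0, 677]) cube([1617, 535, 33]);
translate([18, 18, 0]) cube([44, 44, 677]);
translate([1555, 18, 0]) cube([44, 44, 677]);
translate([18, 473, 0]) cube([44, 44, 677]);
translate([1555, 473, 0]) cube([44, 44, 677]);
translate([62, 18, 607]) cube([1493, 44, 70]);
translate([62, 473, 607]) cube([1493, 44, 70]);
translate([18, 62, 607]) cube([44, 411, 70]);
translate([1555, 62, 607]) cube([44, 411, 70]);


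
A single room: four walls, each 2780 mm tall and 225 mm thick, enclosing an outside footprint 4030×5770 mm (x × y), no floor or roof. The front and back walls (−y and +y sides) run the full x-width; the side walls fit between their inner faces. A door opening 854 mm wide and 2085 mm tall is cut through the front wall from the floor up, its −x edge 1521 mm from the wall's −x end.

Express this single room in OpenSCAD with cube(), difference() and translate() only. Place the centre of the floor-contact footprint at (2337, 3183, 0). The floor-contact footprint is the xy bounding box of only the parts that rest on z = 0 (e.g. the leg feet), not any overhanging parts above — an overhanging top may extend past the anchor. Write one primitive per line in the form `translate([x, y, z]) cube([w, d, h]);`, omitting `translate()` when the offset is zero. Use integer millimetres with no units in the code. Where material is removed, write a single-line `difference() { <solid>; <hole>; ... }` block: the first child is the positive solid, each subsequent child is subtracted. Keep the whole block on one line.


difference() { translate([322, 298, 0]) cube([4030, 225, 2780]); translate([1843, 298, 0]) cube([854, 225, 2085]); }
translate([322, 5843, 0]) cube([4030, 225, 2780]);
translate([322, 523, 0]) cube([225, 5320, 2780]);
translate([4127, 523, 0]) cube([225, 5320, 2780]);


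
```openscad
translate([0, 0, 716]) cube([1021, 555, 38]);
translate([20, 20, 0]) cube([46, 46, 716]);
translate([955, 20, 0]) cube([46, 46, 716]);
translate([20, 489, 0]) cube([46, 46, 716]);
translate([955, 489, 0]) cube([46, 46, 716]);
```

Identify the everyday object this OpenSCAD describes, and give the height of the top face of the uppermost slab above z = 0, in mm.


A table. The table height is 754 mm.

A 1021×555×38 slab sits at z = 716 on four 46 mm square posts — a table. The top surface is at 716 + 38 = 754 mm.


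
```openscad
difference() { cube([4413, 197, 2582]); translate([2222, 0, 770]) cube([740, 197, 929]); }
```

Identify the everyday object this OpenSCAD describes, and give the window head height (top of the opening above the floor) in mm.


A wall with a window opening. The window head height is 1699 mm.

A wall with a rectangular opening subtracted — a window. Sill at z = 770, opening 929 mm tall, so the head is at 770 + 929 = 1699 mm.


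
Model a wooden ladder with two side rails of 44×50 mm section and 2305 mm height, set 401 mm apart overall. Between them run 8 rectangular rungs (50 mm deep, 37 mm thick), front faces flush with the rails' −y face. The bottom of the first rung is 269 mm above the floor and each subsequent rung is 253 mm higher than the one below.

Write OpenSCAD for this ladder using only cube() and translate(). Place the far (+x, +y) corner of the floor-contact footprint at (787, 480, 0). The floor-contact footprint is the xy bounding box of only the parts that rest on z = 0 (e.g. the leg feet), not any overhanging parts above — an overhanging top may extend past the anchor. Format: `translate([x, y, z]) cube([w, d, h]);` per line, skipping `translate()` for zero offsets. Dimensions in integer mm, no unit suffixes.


// rung span = 401 - 2*44 = 313
// rung[k] z = 269 + k*253
translate([386, 430, 0]) cube([44, 50, 2305]);
translate([743, 430, 0]) cube([44, 50, 2305]);
translate([430, 430, 269]) cube([313, 50, 37]);
translate([430, 430, 522]) cube([313, 50, 37]);
translate([430, 430, 775]) cube([313, 50, 37]);
translate([430, 430, 1028]) cube([313, 50, 37]);
translate([430, 430, 1281]) cube([313, 50, 37]);
translate([430, 430, 1534]) cube([313, 50, 37]);
translate([430, 430, 1787]) cube([313, 50, 37]);
translate([430, 430, 2040]) cube([313, 50, 37]);


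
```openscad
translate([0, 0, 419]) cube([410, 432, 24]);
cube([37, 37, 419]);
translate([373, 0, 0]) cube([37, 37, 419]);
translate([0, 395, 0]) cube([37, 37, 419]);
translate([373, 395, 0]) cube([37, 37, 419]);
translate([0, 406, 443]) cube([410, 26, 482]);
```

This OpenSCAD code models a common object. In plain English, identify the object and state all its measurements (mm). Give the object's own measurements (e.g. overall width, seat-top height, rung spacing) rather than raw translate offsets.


A chair. The seat is a 410×432×24 mm slab with its top at z = 443 mm, on four 37×37 mm corner legs (flush with the seat edges, standing on z = 0). A flat backrest 26 mm thick, 482 mm tall, spans the full seat width and rises from the seat top along its +y edge, rear face flush with the rear of the seat.


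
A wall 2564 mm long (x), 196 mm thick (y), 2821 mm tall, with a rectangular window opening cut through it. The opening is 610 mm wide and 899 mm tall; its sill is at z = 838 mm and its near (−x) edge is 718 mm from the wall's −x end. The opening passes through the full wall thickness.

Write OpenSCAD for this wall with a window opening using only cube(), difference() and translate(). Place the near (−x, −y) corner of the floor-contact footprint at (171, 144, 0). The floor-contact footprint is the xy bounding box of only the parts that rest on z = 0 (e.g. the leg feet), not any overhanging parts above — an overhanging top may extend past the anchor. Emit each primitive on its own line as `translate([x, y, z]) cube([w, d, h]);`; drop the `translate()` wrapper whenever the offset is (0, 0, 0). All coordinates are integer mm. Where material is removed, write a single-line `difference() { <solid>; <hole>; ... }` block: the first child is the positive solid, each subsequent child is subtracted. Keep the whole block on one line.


difference() { translate([171, 144, 0]) cube([2564, 196, 2821]); translate([889, 144, 838]) cube([610, 196, 899]); }


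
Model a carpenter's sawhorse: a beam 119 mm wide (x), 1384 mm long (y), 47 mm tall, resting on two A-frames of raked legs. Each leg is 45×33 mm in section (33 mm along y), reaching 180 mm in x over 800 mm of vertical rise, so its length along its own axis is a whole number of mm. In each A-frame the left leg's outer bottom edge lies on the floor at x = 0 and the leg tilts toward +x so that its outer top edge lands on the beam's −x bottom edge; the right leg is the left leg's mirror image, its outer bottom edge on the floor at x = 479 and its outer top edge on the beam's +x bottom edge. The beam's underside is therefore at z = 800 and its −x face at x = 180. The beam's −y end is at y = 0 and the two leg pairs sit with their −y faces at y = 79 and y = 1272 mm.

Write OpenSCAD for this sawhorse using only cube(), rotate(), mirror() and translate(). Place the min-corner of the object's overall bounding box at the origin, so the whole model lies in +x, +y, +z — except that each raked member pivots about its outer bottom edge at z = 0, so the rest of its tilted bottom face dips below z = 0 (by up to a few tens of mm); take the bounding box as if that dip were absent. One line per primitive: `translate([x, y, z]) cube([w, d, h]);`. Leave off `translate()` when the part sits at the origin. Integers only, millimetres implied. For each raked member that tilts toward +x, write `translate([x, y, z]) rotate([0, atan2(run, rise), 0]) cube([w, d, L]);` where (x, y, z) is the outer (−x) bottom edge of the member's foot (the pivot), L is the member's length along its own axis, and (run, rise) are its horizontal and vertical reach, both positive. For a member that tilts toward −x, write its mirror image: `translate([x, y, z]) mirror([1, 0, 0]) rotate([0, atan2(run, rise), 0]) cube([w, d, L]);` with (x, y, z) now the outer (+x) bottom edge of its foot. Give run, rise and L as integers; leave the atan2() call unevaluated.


translate([180, 0, 800]) cube([119, 1384, 47]);
translate([0, 79, 0]) rotate([0, atan2(180, 800), 0]) cube([45, 33, 820]);
translate([479, 79, 0]) mirror([1, 0, 0]) rotate([0, atan2(180, 800), 0]) cube([45, 33, 820]);
translate([0, 1272, 0]) rotate([0, atan2(180, 800), 0]) cube([45, 33, 820]);
translate([479, 1272, 0]) mirror([1, 0, 0]) rotate([0, atan2(180, 800), 0]) cube([45, 33, 820]);
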